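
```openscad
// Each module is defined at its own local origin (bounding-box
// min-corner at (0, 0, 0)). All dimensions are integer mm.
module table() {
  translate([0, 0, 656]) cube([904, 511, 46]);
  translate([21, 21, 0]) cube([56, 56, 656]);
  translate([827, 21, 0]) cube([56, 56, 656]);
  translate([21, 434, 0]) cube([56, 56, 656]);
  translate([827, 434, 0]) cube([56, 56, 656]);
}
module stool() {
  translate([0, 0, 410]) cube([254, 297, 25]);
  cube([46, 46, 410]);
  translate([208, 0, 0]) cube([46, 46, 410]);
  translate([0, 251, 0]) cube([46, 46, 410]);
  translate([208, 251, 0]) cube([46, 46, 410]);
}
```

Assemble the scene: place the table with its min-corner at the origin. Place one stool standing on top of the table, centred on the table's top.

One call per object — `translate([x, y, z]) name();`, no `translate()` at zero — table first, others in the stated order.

table();
translate([325, 107, 702]) stool();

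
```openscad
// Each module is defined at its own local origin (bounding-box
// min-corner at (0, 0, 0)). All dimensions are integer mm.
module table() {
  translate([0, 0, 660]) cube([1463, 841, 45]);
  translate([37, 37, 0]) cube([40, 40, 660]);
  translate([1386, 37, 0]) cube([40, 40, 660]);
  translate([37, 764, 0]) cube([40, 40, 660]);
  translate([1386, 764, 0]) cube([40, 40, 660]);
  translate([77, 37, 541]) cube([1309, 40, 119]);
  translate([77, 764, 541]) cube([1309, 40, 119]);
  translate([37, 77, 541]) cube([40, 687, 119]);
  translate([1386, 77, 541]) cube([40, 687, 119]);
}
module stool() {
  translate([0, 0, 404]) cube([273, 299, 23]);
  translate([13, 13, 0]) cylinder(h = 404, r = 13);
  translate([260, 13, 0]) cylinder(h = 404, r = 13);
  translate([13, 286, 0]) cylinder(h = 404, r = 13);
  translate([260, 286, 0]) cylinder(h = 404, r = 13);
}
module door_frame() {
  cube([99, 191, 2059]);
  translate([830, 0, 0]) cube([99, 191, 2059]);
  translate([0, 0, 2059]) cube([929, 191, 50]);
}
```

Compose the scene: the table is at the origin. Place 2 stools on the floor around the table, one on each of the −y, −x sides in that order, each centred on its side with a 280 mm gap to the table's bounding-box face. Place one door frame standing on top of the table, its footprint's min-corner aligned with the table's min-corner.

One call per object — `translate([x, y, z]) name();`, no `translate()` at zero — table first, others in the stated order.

table();
translate([595, -579, 0]) stool();
translate([-553, 271, 0]) stool();
translate([0, 0, 705]) door_frame();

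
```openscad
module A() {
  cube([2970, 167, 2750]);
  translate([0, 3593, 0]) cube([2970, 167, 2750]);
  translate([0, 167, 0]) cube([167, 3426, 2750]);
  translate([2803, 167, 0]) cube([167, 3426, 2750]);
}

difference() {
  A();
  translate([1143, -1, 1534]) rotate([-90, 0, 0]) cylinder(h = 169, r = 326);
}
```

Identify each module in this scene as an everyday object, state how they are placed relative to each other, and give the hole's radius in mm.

A is a house frame. The house frame has a circular hole through its front wall. The hole's radius is 326 mm.

The subtracted cylinder has r = 326 mm.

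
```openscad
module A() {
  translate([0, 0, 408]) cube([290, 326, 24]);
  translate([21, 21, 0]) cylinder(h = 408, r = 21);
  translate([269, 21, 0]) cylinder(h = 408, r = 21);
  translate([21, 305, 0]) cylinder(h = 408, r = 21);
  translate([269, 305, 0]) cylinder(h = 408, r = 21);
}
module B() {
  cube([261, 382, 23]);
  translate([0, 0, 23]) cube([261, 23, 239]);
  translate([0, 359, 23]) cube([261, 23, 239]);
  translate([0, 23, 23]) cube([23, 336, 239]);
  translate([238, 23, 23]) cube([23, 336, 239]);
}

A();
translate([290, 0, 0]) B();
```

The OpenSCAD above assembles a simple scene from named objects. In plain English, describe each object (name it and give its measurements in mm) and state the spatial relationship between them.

A is a simple wooden stool: a rectangular seat 290 mm (x) by 326 mm (y), 24 mm thick, top face at z = 432 mm, on four round legs, each 42 mm in diameter. The legs rest on z = 0, each leg's axis is inset half a diameter from the nearest pair of seat edges (so the leg's bounding box is flush with the corner).

B is an open-topped rectangular box: outside dimensions 261×382×262 mm, with a uniform wall and base thickness of 23 mm. The base is a full 261×382 slab on the floor; four walls sit on top of the base. The front and back walls (the −y and +y sides) span the full width; the two side walls fit between them.

The open box is against the stool's +x side, with their −y faces flush.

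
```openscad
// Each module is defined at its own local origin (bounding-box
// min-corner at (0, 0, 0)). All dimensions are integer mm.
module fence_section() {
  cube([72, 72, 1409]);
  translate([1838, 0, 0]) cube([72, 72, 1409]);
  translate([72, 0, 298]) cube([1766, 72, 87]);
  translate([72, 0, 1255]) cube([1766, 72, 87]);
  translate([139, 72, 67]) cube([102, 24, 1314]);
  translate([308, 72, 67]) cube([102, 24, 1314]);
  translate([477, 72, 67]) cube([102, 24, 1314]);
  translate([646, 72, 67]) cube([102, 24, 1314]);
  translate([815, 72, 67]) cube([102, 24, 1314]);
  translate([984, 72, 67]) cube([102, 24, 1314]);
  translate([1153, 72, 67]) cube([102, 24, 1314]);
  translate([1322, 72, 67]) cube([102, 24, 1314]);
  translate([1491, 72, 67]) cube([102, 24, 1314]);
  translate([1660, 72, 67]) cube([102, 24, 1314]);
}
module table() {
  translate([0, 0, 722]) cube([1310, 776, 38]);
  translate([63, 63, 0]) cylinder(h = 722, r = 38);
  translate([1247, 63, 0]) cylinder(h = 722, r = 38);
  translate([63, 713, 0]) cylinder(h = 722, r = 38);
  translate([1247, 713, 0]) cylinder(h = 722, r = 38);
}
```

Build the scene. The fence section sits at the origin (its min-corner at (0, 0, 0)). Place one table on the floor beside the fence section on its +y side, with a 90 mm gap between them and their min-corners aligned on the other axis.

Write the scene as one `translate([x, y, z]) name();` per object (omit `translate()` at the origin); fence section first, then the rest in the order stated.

fence_section();
translate([0, 186, 0]) table();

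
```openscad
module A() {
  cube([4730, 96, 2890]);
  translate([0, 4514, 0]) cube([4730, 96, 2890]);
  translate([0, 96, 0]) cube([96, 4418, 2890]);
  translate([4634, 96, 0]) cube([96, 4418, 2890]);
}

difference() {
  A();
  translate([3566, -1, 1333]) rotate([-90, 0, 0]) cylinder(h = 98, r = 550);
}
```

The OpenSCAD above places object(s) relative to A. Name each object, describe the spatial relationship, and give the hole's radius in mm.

The subtracted cylinder has r = 550 mm.

A is a house frame. The house frame has a circular hole through its front wall. The hole's radius is 550 mm.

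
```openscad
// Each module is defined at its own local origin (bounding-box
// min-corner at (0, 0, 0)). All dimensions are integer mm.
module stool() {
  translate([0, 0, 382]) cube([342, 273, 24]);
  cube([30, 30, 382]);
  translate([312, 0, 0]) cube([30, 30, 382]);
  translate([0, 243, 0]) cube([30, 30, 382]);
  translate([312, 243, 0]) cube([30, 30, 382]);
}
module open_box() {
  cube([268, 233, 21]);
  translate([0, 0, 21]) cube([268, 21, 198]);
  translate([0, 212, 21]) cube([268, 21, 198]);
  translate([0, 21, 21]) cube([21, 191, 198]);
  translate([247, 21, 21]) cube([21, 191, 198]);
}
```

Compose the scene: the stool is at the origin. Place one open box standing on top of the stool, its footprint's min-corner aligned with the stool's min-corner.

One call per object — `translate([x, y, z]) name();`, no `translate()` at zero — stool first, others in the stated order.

stool();
translate([0, 0, 406]) open_box();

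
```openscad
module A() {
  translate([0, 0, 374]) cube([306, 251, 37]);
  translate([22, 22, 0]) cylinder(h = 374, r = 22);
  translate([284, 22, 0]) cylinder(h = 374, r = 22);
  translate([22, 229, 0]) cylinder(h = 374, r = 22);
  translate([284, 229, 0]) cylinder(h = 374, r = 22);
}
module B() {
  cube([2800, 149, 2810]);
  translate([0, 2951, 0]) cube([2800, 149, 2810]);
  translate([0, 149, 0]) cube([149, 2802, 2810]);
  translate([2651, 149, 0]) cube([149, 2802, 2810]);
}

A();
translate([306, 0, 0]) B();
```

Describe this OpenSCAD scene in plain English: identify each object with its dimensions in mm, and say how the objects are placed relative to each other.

A is a simple wooden stool: a rectangular seat 306 mm (x) by 251 mm (y), 37 mm thick, top face at z = 411 mm, on four round legs, each 44 mm in diameter. The legs rest on z = 0, each leg's axis is inset half a diameter from the nearest pair of seat edges (so the leg's bounding box is flush with the corner).

B is the wall frame of a small rectangular building: four walls, each 2810 mm tall and 149 mm thick, enclosing a footprint 2800 mm (x) by 3100 mm (y) outside-to-outside, with no floor or roof. The front and back walls (the −y and +y sides) span the full width; the two side walls fit between them.

The house frame is against the stool's +x side, with their −y faces flush.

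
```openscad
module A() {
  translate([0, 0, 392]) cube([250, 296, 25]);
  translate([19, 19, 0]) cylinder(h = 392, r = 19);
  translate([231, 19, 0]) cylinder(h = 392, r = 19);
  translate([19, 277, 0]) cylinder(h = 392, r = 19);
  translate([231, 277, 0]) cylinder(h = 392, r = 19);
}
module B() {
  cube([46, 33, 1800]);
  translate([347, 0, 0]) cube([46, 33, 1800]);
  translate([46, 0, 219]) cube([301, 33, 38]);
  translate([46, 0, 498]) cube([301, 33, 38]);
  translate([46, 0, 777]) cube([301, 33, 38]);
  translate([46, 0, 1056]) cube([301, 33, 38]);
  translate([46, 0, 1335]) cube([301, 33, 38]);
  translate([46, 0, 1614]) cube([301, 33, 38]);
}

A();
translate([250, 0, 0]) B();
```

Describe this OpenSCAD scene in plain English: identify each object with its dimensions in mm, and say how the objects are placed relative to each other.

A is a four-legged stool. The seat is a 250×296×25 mm slab whose top surface is at z = 417 mm; four round legs, each 38 mm in diameter, run from the floor (z = 0) to the underside of the seat, each leg's axis is inset half a diameter from the nearest pair of seat edges (so the leg's bounding box is flush with the corner).

B is a wooden ladder with two side rails of 46×33 mm section and 1800 mm height, set 393 mm apart overall. Between them run 6 rectangular rungs (33 mm deep, 38 mm thick), front faces flush with the rails' −y face. The bottom of the first rung is 219 mm above the floor and each subsequent rung is 279 mm higher than the one below.

The ladder is against the stool's +x side, with their −y faces flush.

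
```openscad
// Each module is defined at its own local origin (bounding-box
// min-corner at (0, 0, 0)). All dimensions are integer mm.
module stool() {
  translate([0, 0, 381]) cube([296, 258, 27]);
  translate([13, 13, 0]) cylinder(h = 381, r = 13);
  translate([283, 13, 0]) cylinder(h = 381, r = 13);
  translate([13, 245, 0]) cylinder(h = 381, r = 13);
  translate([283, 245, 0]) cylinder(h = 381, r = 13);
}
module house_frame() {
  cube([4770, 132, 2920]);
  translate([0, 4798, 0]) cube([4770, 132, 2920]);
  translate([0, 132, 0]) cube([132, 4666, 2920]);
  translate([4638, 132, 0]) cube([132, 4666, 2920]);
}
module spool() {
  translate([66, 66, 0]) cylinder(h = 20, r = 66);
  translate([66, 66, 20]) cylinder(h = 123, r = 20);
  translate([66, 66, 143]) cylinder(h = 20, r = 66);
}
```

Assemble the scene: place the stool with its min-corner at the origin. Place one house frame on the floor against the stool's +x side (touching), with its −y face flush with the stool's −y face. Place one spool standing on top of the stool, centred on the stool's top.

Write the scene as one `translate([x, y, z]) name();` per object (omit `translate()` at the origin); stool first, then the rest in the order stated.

stool();
translate([296, 0, 0]) house_frame();
translate([82, 63, 408]) spool();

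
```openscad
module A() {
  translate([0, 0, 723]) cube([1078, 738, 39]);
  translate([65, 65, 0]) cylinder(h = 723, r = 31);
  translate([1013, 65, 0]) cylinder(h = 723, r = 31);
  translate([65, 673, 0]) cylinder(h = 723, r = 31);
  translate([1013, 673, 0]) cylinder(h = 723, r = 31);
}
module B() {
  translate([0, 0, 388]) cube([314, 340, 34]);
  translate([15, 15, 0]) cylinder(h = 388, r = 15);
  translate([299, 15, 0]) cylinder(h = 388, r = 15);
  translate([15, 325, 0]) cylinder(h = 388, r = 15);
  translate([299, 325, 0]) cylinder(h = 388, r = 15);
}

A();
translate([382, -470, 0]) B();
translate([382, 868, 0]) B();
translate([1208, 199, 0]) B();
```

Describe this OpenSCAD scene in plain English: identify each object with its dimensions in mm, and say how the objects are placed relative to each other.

A is a table: top 1078 mm (x) × 738 mm (y), 39 mm thick, upper face at z = 762 mm, on four round legs of 62 mm diameter, each leg's bounding box inset 34 mm from the nearest pair of top edges, running from z = 0 to the bottom of the top.

B is a four-legged stool. The seat is a 314×340×34 mm slab whose top surface is at z = 422 mm; four round legs, each 30 mm in diameter, run from the floor (z = 0) to the underside of the seat, each leg's axis is inset half a diameter from the nearest pair of seat edges (so the leg's bounding box is flush with the corner).

Three stools sit around the table at the −y, +y, +x sides.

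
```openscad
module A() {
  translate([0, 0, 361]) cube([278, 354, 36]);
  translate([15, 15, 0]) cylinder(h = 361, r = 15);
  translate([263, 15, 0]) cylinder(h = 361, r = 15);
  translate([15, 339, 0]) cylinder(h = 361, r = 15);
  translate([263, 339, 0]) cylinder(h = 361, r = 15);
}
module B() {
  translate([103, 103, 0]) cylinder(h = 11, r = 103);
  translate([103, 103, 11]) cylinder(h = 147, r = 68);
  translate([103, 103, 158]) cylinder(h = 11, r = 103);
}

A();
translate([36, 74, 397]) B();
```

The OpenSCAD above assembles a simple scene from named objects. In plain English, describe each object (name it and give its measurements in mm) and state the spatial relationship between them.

A is a simple wooden stool: a rectangular seat 278 mm (x) by 354 mm (y), 36 mm thick, top face at z = 397 mm, on four round legs, each 30 mm in diameter. The legs rest on z = 0, each leg's axis is inset half a diameter from the nearest pair of seat edges (so the leg's bounding box is flush with the corner).

B is a spool: two coaxial disc flanges of radius 103 mm and thickness 11 mm, joined by a core cylinder of radius 68 mm and height 147 mm. The lower flange rests on z = 0 and the three cylinders share a vertical axis.

The spool is on top of the stool, centred.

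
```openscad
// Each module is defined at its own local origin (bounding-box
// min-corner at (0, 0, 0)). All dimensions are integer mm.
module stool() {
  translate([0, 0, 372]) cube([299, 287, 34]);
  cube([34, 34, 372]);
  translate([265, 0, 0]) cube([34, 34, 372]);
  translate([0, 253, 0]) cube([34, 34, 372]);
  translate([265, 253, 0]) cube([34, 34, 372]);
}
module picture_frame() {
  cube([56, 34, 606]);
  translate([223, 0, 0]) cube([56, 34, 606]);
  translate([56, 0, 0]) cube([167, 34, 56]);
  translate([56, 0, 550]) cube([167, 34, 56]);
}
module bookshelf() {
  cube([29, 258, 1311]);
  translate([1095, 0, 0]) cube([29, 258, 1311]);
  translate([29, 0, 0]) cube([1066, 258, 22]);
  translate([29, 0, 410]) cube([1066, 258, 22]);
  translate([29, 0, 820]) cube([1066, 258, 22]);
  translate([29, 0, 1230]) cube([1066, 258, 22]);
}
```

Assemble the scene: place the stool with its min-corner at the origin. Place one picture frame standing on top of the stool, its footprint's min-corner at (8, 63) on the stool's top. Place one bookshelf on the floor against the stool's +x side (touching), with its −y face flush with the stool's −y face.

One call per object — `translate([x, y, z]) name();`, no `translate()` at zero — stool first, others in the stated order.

stool();
translate([8, 63, 406]) picture_frame();
translate([299, 0, 0]) bookshelf();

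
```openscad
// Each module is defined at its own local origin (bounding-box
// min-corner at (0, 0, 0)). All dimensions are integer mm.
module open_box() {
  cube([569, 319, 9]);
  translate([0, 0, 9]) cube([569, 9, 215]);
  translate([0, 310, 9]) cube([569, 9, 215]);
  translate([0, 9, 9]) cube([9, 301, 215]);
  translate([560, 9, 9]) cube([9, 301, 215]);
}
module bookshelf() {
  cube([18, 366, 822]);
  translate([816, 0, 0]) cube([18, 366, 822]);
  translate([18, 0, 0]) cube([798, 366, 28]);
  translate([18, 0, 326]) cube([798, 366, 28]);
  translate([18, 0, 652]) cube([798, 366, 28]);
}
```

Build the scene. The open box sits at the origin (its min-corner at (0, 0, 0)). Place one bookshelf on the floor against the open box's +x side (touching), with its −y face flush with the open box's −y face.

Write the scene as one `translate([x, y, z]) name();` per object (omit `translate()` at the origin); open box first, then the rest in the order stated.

open_box();
translate([569, 0, 0]) bookshelf();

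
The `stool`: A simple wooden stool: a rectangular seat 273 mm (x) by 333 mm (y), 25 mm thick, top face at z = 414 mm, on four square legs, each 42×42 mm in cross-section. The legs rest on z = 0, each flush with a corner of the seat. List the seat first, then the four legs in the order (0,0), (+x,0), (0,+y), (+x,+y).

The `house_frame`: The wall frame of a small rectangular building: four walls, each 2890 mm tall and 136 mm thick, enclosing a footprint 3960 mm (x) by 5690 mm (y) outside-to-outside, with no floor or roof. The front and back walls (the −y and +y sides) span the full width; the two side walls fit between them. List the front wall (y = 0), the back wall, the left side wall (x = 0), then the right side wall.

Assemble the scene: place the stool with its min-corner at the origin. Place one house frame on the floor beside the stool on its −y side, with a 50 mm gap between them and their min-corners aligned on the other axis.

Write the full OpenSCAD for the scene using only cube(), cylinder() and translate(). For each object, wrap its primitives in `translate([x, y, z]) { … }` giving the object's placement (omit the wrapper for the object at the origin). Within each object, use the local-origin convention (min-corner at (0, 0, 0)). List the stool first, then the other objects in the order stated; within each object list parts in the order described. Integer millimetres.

translate([0, 0, 389]) cube([273, 333, 25]);
cube([42, 42, 389]);
translate([231, 0, 0]) cube([42, 42, 389]);
translate([0, 291, 0]) cube([42, 42, 389]);
translate([231, 291, 0]) cube([42, 42, 389]);
translate([0, -5740, 0]) {
  cube([3960, 136, 2890]);
  translate([0, 5554, 0]) cube([3960, 136, 2890]);
  translate([0, 136, 0]) cube([136, 5418, 2890]);
  translate([3824, 136, 0]) cube([136, 5418, 2890]);
}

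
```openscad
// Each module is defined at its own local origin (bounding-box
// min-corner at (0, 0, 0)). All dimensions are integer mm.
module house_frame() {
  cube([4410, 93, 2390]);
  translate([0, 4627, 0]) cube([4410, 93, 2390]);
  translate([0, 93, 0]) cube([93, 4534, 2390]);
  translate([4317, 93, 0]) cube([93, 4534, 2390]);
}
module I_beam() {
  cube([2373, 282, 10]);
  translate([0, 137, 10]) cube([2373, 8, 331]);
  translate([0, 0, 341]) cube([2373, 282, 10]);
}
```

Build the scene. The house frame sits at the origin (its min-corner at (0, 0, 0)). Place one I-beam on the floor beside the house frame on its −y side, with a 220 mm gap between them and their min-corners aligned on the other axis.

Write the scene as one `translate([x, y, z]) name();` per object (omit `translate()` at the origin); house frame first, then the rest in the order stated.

house_frame();
translate([0, -502, 0]) I_beam();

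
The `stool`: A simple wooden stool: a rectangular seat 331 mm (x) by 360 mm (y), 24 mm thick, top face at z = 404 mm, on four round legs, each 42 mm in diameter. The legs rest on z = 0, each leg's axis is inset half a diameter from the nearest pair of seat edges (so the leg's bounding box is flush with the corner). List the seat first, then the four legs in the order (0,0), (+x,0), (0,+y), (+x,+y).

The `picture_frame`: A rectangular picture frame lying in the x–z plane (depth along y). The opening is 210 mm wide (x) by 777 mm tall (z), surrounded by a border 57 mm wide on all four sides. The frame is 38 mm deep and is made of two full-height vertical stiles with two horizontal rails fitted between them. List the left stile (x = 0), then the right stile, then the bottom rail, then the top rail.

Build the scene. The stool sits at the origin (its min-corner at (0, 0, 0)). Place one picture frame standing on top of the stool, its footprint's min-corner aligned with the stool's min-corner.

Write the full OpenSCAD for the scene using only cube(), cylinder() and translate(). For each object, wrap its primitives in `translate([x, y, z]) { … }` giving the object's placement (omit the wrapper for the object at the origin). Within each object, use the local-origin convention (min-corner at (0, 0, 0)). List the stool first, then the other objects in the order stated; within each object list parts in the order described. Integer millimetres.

translate([0, 0, 380]) cube([331, 360, 24]);
translate([21, 21, 0]) cylinder(h = 380, r = 21);
translate([310, 21, 0]) cylinder(h = 380, r = 21);
translate([21, 339, 0]) cylinder(h = 380, r = 21);
translate([310, 339, 0]) cylinder(h = 380, r = 21);
translate([0, 0, 404]) {
  cube([57, 38, 891]);
  translate([267, 0, 0]) cube([57, 38, 891]);
  translate([57, 0, 0]) cube([210, 38, 57]);
  translate([57, 0, 834]) cube([210, 38, 57]);
}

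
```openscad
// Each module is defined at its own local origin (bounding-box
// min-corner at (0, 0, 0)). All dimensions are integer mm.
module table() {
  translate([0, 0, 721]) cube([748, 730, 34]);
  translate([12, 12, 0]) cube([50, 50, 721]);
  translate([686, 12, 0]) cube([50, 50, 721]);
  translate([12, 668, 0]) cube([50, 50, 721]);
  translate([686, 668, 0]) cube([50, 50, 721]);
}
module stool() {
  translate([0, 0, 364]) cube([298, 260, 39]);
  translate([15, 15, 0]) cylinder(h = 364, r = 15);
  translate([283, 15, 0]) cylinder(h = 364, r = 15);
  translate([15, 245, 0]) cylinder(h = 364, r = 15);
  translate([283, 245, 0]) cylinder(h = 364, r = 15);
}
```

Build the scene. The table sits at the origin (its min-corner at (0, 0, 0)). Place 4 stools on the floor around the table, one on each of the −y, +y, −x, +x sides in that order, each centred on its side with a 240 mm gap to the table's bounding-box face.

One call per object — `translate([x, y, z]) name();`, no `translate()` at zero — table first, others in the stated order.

table();
translate([225, -500, 0]) stool();
translate([225, 970, 0]) stool();
translate([-538, 235, 0]) stool();
translate([988, 235, 0]) stool();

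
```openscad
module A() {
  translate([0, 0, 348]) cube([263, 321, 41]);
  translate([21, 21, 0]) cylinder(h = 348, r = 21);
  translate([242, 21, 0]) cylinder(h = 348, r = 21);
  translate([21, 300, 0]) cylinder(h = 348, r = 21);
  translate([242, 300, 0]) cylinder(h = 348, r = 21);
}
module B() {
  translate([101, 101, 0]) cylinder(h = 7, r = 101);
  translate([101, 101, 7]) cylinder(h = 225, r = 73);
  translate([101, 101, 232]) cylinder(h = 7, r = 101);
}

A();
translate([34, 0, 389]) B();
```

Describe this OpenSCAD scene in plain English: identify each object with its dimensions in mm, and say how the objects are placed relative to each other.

A is a four-legged stool. The seat is a 263×321×41 mm slab whose top surface is at z = 389 mm; four round legs, each 42 mm in diameter, run from the floor (z = 0) to the underside of the seat, each leg's axis is inset half a diameter from the nearest pair of seat edges (so the leg's bounding box is flush with the corner).

B is a spool: two coaxial disc flanges of radius 101 mm and thickness 7 mm, joined by a core cylinder of radius 73 mm and height 225 mm. The lower flange rests on z = 0 and the three cylinders share a vertical axis.

The spool is on top of the stool.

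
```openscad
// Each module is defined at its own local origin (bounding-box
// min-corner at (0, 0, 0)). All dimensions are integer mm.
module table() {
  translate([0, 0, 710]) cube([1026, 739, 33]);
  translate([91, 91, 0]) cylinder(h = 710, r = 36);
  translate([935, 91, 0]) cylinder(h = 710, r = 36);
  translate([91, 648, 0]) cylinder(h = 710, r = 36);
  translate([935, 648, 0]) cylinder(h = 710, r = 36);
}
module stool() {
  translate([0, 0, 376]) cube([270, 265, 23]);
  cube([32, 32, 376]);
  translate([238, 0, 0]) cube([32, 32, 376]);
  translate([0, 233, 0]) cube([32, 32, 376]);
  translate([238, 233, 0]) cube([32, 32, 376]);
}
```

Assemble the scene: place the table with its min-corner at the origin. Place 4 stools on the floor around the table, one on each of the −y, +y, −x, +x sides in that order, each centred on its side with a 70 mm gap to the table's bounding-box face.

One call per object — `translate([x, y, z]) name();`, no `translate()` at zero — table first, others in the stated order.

table();
translate([378, -335, 0]) stool();
translate([378, 809, 0]) stool();
translate([-340, 237, 0]) stool();
translate([1096, 237, 0]) stool();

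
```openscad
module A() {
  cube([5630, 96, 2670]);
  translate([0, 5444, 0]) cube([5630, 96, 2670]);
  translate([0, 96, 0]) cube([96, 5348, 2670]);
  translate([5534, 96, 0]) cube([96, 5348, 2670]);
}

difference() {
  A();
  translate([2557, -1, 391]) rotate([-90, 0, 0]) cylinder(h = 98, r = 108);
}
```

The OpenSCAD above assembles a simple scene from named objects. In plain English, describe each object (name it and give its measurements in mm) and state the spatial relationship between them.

A is a box-shaped house frame (walls only): outside footprint 5630×5540 mm, wall height 2670 mm, wall thickness 96 mm. The two y-facing walls run the full x-width; the two x-facing walls fit between the inner faces of the y-facing walls.

The house frame has a circular hole of radius 108 mm through its front wall, centred at (x = 2557, z = 391).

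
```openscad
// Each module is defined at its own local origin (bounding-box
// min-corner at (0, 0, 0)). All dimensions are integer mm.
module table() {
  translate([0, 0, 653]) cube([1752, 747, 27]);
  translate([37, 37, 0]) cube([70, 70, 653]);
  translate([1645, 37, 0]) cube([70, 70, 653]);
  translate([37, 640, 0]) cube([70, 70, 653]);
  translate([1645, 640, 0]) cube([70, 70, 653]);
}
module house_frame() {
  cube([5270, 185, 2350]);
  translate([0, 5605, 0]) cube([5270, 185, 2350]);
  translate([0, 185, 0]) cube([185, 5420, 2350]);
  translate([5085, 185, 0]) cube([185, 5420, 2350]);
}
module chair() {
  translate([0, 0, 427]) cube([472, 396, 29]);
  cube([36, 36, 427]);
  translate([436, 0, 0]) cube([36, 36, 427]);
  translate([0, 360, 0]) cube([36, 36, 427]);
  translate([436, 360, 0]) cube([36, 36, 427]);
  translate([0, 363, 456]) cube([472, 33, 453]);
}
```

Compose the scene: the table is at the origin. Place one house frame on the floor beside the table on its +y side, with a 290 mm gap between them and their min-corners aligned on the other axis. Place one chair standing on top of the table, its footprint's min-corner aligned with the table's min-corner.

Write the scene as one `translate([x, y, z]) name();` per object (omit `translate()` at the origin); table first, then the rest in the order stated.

table();
translate([0, 1037, 0]) house_frame();
translate([0, 0, 680]) chair();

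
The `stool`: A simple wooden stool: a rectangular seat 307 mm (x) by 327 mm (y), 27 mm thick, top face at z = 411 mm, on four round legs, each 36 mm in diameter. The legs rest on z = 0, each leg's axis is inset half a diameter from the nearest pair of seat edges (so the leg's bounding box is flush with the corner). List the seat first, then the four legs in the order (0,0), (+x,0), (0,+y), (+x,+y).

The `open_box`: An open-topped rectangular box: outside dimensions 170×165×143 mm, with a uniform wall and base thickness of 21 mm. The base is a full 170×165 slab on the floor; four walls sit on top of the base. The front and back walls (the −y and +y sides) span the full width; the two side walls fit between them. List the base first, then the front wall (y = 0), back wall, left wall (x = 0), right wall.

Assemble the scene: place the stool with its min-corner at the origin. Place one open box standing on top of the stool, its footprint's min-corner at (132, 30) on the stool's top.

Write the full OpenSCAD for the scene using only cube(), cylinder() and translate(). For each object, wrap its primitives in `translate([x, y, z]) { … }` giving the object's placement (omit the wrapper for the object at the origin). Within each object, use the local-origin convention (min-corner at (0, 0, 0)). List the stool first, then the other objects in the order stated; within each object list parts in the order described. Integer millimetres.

translate([0, 0, 384]) cube([307, 327, 27]);
translate([18, 18, 0]) cylinder(h = 384, r = 18);
translate([289, 18, 0]) cylinder(h = 384, r = 18);
translate([18, 309, 0]) cylinder(h = 384, r = 18);
translate([289, 309, 0]) cylinder(h = 384, r = 18);
translate([132, 30, 411]) {
  cube([170, 165, 21]);
  translate([0, 0, 21]) cube([170, 21, 122]);
  translate([0, 144, 21]) cube([170, 21, 122]);
  translate([0, 21, 21]) cube([21, 123, 122]);
  translate([149, 21, 21]) cube([21, 123, 122]);
}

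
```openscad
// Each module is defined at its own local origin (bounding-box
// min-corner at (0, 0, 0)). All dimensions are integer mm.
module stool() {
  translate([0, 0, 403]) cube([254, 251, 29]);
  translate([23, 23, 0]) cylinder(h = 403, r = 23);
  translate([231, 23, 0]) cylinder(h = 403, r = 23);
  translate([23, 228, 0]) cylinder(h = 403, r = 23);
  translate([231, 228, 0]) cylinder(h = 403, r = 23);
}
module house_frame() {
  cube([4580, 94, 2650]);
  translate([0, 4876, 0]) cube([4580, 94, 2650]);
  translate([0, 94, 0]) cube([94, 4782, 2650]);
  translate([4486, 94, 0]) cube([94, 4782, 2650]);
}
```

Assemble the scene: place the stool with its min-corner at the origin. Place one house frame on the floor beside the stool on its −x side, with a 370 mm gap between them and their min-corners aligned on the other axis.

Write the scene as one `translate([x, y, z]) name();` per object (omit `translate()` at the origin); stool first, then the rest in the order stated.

stool();
translate([-4950, 0, 0]) house_frame();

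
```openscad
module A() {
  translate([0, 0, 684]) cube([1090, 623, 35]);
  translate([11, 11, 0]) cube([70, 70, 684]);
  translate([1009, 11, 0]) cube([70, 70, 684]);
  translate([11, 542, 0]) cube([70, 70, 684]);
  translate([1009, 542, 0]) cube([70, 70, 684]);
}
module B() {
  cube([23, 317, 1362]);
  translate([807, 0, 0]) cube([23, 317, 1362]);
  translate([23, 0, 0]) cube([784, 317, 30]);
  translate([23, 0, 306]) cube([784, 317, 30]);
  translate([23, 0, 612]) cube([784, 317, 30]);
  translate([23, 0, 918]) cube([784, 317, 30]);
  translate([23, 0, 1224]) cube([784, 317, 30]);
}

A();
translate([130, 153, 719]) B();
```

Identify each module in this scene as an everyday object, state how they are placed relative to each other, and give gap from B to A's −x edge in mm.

A is a table. B is a bookshelf. The bookshelf is on top of the table, centred. The gap from the bookshelf to the table's −x edge is 130 mm.

The bookshelf's min-x is at 130; the table's min-x is 0; gap = 130 mm.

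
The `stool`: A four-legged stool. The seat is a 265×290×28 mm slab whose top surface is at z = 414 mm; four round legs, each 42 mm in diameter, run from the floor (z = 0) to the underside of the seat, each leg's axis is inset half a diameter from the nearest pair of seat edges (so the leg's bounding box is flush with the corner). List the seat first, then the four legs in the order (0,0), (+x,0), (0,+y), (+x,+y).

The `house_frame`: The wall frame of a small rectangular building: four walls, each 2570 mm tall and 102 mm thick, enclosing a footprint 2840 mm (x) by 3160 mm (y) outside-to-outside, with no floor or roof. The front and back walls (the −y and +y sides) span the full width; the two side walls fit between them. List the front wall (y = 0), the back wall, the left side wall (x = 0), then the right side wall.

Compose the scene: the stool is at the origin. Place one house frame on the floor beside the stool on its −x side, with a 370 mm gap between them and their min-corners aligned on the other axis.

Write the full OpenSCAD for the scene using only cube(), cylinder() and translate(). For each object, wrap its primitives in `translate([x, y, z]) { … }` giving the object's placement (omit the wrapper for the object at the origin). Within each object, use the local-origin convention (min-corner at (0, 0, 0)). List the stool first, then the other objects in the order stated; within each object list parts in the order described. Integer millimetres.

translate([0, 0, 386]) cube([265, 290, 28]);
translate([21, 21, 0]) cylinder(h = 386, r = 21);
translate([244, 21, 0]) cylinder(h = 386, r = 21);
translate([21, 269, 0]) cylinder(h = 386, r = 21);
translate([244, 269, 0]) cylinder(h = 386, r = 21);
translate([-3210, 0, 0]) {
  cube([2840, 102, 2570]);
  translate([0, 3058, 0]) cube([2840, 102, 2570]);
  translate([0, 102, 0]) cube([102, 2956, 2570]);
  translate([2738, 102, 0]) cube([102, 2956, 2570]);
}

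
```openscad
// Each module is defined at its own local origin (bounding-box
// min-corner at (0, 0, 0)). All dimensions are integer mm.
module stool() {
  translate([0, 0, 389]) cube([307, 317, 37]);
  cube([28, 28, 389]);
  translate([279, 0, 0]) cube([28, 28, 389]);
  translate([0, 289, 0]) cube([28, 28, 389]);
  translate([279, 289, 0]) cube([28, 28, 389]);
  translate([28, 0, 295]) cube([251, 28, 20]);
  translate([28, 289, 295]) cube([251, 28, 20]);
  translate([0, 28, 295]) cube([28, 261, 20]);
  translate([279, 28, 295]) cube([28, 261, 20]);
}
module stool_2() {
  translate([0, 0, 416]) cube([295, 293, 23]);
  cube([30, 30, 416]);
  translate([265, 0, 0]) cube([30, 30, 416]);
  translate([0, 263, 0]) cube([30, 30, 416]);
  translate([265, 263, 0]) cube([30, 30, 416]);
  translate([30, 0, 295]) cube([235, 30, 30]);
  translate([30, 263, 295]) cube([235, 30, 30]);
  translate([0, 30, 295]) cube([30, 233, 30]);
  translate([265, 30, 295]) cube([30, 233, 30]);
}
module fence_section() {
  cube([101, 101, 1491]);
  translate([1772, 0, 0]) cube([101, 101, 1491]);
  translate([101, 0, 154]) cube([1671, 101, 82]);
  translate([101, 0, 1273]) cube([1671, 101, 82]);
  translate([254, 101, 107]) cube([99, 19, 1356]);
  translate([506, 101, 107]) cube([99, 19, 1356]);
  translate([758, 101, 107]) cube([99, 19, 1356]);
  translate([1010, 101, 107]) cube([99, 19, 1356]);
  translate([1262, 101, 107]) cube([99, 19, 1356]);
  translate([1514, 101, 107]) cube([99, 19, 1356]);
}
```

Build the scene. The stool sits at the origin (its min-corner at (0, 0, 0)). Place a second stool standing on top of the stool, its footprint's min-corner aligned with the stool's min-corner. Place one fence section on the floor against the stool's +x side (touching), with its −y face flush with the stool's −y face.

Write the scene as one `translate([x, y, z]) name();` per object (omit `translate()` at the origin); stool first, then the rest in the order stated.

stool();
translate([0, 0, 426]) stool_2();
translate([307, 0, 0]) fence_section();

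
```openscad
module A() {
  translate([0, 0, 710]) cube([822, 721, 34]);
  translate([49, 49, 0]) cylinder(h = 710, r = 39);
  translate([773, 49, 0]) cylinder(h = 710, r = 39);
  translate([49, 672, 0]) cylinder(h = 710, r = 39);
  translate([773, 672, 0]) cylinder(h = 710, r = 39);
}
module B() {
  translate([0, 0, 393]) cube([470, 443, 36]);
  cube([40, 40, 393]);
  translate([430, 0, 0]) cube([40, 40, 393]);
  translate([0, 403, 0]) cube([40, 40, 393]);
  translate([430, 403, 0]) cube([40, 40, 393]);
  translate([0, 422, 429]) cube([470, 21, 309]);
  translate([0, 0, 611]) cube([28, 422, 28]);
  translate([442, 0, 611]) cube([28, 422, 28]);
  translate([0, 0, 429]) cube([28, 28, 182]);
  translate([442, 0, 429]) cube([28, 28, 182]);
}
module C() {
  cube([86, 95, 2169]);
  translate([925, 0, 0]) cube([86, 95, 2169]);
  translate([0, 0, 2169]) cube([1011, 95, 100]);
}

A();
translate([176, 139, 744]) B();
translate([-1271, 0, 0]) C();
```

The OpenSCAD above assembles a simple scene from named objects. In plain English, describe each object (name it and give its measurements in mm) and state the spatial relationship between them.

A is a table: top 822 mm (x) × 721 mm (y), 34 mm thick, upper face at z = 744 mm, on four round legs of 78 mm diameter, each leg's bounding box inset 10 mm from the nearest pair of top edges, running from z = 0 to the bottom of the top.

B is a chair. The seat is a 470×443×36 mm slab with its top at z = 429 mm, on four 40×40 mm corner legs (flush with the seat edges, standing on z = 0). A flat backrest 21 mm thick, 309 mm tall, spans the full seat width and rises from the seat top along its +y edge, rear face flush with the rear of the seat. Two armrests of 28×28 mm section run along each side from the seat's front edge to the front of the backrest, top faces 210 mm above the seat top and outer faces flush with the seat's x-edges; a 28×28 mm post under the front of each armrest stands on the seat at the front corner.

C is a rectangular door frame: two vertical jambs of 86×95 mm section, 2169 mm tall, with a clear opening 839 mm wide between their inner faces. A header 100 mm tall and 95 mm deep lies on top of the jambs and spans the full outside width.

The chair is on top of the table, centred. The door frame is on the floor beside the table on its −x side.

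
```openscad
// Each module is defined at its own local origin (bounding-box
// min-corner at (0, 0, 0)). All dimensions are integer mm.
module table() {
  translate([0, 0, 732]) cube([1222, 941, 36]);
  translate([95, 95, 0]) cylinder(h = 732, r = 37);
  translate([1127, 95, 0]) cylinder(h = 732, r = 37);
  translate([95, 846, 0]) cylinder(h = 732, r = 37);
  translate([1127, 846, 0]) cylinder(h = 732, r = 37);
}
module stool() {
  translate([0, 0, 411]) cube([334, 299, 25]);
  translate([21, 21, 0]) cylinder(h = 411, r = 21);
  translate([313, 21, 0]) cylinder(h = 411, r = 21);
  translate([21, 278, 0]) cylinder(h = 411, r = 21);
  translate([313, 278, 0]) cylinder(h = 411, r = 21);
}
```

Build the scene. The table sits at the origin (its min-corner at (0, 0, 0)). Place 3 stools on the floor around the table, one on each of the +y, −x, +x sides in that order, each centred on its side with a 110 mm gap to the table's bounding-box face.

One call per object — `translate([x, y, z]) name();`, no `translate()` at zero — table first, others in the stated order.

table();
translate([444, 1051, 0]) stool();
translate([-444, 321, 0]) stool();
translate([1332, 321, 0]) stool();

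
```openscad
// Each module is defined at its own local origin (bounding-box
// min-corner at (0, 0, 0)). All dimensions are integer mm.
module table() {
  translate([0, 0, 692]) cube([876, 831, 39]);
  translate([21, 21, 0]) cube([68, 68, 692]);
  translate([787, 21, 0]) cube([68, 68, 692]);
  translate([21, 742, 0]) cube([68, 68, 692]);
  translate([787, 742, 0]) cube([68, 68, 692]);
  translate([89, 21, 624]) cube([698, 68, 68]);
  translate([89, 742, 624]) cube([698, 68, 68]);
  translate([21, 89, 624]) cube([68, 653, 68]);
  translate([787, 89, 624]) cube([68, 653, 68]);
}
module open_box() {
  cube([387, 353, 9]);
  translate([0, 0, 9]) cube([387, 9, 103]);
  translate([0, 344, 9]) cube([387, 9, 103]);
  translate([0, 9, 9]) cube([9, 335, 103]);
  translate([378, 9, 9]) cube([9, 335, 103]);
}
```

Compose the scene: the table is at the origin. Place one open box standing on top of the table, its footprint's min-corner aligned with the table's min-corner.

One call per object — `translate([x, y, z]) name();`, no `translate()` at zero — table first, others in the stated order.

table();
translate([0, 0, 731]) open_box();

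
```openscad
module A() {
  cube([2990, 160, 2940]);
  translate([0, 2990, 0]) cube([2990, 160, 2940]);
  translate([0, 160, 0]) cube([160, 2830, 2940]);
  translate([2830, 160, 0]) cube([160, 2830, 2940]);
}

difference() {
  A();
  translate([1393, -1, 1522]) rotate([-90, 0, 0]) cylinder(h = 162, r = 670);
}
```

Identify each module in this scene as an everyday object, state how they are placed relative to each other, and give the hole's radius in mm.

A is a house frame. The house frame has a circular hole through its front wall. The hole's radius is 670 mm.

The subtracted cylinder has r = 670 mm.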